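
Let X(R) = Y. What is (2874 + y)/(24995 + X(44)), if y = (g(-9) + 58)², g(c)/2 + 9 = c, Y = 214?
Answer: 3358/25209 ≈ 0.13321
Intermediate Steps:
X(R) = 214
g(c) = -18 + 2*c
y = 484 (y = ((-18 + 2*(-9)) + 58)² = ((-18 - 18) + 58)² = (-36 + 58)² = 22² = 484)
(2874 + y)/(24995 + X(44)) = (2874 + 484)/(24995 + 214) = 3358/25209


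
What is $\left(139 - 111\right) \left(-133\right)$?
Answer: $-3724$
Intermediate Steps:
$\left(139 - 111\right) \left(-133\right) = 28 \left(-133\right) = -3724$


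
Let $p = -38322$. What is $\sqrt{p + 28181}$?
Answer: $i \sqrt{10141} \approx 100.7 i$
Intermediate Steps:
$\sqrt{p + 28181} = \sqrt{-38322 + 28181} = \sqrt{-10141} = i \sqrt{10141}$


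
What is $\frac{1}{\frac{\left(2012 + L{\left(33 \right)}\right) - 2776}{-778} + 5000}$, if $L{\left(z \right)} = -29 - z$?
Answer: $\frac{389}{1945413} \approx 0.00019996$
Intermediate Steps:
$\frac{1}{\frac{\left(2012 + L{\left(33 \right)}\right) - 2776}{-778} + 5000} = \frac{1}{\frac{\left(2012 - 62\right) - 2776}{-778} + 5000} = \frac{1}{\left(\left(2012 - 62\right) - 2776\right) \left(- \frac{1}{778}\right) + 5000} = \frac{1}{\left(1950 - 2776\right) \left(- \frac{1}{778}\right) + 5000} = \frac{1}{\left(-826\right) \left(- \frac{1}{778}\right) + 5000} = \frac{1}{\frac{413}{389} + 5000} = \frac{1}{\frac{1945413}{389}} = \frac{389}{1945413}$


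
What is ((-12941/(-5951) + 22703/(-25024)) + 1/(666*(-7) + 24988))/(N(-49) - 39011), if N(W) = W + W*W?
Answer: -1918137763965/55481631197292608 ≈ -3.4572e-5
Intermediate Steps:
N(W) = W + W**2
((-12941/(-5951) + 22703/(-25024)) + 1/(666*(-7) + 24988))/(N(-49) - 39011) = ((-12941/(-5951) + 22703/(-25024)) + 1/(666*(-7) + 24988))/(-49*(1 - 49) - 39011) = ((-12941*(-1/5951) + 22703*(-1/25024)) + 1/(-4662 + 24988))/(-49*(-48) - 39011) = ((12941/5951 - 22703/25024) + 1/20326)/(2352 - 39011) = (188730031/148917824 + 1/20326)/(-36659) = (1918137763965/1513451845312)*(-1/36659) = -1918137763965/55481631197292608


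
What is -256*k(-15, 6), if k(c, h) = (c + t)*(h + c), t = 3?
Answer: -27648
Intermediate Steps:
k(c, h) = (3 + c)*(c + h) (k(c, h) = (c + 3)*(h + c) = (3 + c)*(c + h))
-256*k(-15, 6) = -256*((-15)**2 + 3*(-15) + 3*6 - 15*6) = -256*(225 - 45 + 18 - 90) = -256*108 = -27648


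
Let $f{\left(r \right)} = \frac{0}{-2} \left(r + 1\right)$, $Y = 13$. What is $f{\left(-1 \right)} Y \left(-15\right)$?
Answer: $0$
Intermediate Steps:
$f{\left(r \right)} = 0$ ($f{\left(r \right)} = 0 \left(- \frac{1}{2}\right) \left(1 + r\right) = 0 \left(1 + r\right) = 0$)
$f{\left(-1 \right)} Y \left(-15\right) = 0 \cdot 13 \left(-15\right) = 0 \left(-15\right) = 0$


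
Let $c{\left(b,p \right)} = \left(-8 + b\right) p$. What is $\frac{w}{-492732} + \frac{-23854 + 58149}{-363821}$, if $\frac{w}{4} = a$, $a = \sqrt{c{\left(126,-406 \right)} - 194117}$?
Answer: $- \frac{34295}{363821} - \frac{5 i \sqrt{9681}}{123183} \approx -0.094263 - 0.0039937 i$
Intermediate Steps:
$c{\left(b,p \right)} = p \left(-8 + b\right)$
$a = 5 i \sqrt{9681}$ ($a = \sqrt{- 406 \left(-8 + 126\right) - 194117} = \sqrt{\left(-406\right) 118 - 194117} = \sqrt{-47908 - 194117} = \sqrt{-242025} = 5 i \sqrt{9681} \approx 491.96 i$)
$w = 20 i \sqrt{9681}$ ($w = 4 \cdot 5 i \sqrt{9681} = 20 i \sqrt{9681} \approx 1967.8 i$)
$\frac{w}{-492732} + \frac{-23854 + 58149}{-363821} = \frac{20 i \sqrt{9681}}{-492732} + \frac{-23854 + 58149}{-363821} = 20 i \sqrt{9681} \left(- \frac{1}{492732}\right) + 34295 \left(- \frac{1}{363821}\right) = - \frac{5 i \sqrt{9681}}{123183} - \frac{34295}{363821} = - \frac{34295}{363821} - \frac{5 i \sqrt{9681}}{123183}$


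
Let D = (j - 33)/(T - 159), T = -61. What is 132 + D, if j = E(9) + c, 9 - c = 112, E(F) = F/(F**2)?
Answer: 262583/1980 ≈ 132.62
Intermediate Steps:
E(F) = 1/F (E(F) = F/F**2 = 1/F)
c = -103 (c = 9 - 1*112 = 9 - 112 = -103)
j = -926/9 (j = 1/9 - 103 = -926/9 ≈ -102.89)
D = 1223/1980 (D = (-926/9 - 33)/(-61 - 159) = -1223/9/(-220) = -1223/9*(-1/220) = 1223/1980 ≈ 0.61768)
132 + D = 132 + 1223/1980 = 262583/1980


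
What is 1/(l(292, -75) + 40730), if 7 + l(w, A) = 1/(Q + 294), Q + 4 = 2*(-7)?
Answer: 276/11239549 ≈ 2.4556e-5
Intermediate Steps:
Q = -18 (Q = -4 + 2*(-7) = -4 - 14 = -18)
l(w, A) = -1931/276 (l(w, A) = -7 + 1/(-18 + 294) = -7 + 1/276 = -1931/276)
1/(l(292, -75) + 40730) = 1/(-1931/276 + 40730) = 1/(11239549/276) = 276/11239549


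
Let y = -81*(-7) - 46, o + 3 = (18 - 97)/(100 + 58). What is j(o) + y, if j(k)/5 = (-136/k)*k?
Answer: -159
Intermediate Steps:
o = -7/2 (o = -3 + (18 - 97)/(100 + 58) = -3 - 79/158 = -3 - 79*1/158 = -3 - ½ = -7/2 ≈ -3.5000)
j(k) = -680 (j(k) = 5*((-136/k)*k) = 5*(-136) = -680)
y = 521 (y = 567 - 46 = 521)
j(o) + y = -680 + 521 = -159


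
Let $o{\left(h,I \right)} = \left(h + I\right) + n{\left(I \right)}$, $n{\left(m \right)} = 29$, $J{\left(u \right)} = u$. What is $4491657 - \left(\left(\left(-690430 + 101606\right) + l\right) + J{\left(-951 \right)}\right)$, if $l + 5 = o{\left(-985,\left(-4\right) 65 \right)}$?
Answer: $5082653$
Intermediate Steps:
$o{\left(h,I \right)} = 29 + I + h$ ($o{\left(h,I \right)} = \left(h + I\right) + 29 = \left(I + h\right) + 29 = 29 + I + h$)
$l = -1221$ ($l = -5 - 1216 = -1221$)
$4491657 - \left(\left(\left(-690430 + 101606\right) + l\right) + J{\left(-951 \right)}\right) = 4491657 - \left(\left(\left(-690430 + 101606\right) - 1221\right) - 951\right) = 4491657 - \left(\left(-588824 - 1221\right) - 951\right) = 4491657 - \left(-590045 - 951\right) = 4491657 - -590996 = 4491657 + 590996 = 5082653$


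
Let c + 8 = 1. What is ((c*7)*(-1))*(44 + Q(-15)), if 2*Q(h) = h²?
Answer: 15337/2 ≈ 7668.5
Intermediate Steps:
c = -7 (c = -8 + 1 = -7)
Q(h) = h²/2
((c*7)*(-1))*(44 + Q(-15)) = (-7*7*(-1))*(44 + (½)*(-15)²) = (-49*(-1))*(44 + (½)*225) = 49*(44 + 225/2) = 49*(313/2) = 15337/2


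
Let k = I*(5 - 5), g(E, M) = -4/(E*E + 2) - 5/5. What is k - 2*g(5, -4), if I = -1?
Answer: 62/27 ≈ 2.2963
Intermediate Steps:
g(E, M) = -1 - 4/(2 + E²) (g(E, M) = -4/(E² + 2) - 5*⅕ = -4/(2 + E²) - 1 = -1 - 4/(2 + E²))
k = 0 (k = -(5 - 5) = -1*0 = 0)
k - 2*g(5, -4) = 0 - 2*(-6 - 1*5²)/(2 + 5²) = 0 - 2*(-6 - 1*25)/(2 + 25) = 0 - 2*(-6 - 25)/27 = 0 - 2*(-31)/27 = 0 - 2*(-31/27) = 0 + 62/27 = 62/27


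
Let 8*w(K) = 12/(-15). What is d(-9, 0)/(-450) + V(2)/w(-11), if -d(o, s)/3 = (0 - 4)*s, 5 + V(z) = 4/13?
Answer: 610/13 ≈ 46.923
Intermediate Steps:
w(K) = -⅒ (w(K) = (12/(-15))/8 = (12*(-1/15))/8 = (⅛)*(-⅘) = -⅒)
V(z) = -61/13 (V(z) = -5 + 4/13 = -61/13)
d(o, s) = 12*s (d(o, s) = -3*(0 - 4)*s = -(-12)*s = 12*s)
d(-9, 0)/(-450) + V(2)/w(-11) = (12*0)/(-450) - 61/(13*(-⅒)) = 0*(-1/450) - 61/13*(-10) = 0 + 610/13 = 610/13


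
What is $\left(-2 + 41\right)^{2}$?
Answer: $1521$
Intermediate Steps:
$\left(-2 + 41\right)^{2} = 39^{2} = 1521$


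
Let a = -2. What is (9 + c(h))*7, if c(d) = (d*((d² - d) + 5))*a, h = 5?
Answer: -1687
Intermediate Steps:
c(d) = -2*d*(5 + d² - d) (c(d) = (d*((d² - d) + 5))*(-2) = (d*(5 + d² - d))*(-2) = -2*d*(5 + d² - d))
(9 + c(h))*7 = (9 + 2*5*(-5 + 5 - 1*5²))*7 = (9 + 2*5*(-5 + 5 - 1*25))*7 = (9 + 2*5*(-5 + 5 - 25))*7 = (9 + 2*5*(-25))*7 = (9 - 250)*7 = -241*7 = -1687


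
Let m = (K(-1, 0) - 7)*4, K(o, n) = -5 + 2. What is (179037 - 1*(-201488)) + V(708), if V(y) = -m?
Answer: 380565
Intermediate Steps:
K(o, n) = -3
m = -40 (m = (-3 - 7)*4 = -10*4 = -40)
V(y) = 40 (V(y) = -1*(-40) = 40)
(179037 - 1*(-201488)) + V(708) = (179037 - 1*(-201488)) + 40 = (179037 + 201488) + 40 = 380525 + 40 = 380565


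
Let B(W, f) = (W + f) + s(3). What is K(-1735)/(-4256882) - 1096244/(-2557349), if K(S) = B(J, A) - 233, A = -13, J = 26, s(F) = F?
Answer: 666733756563/1555190417974 ≈ 0.42872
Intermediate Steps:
B(W, f) = 3 + W + f (B(W, f) = (W + f) + 3 = 3 + W + f)
K(S) = -217 (K(S) = (3 + 26 - 13) - 233 = 16 - 233 = -217)
K(-1735)/(-4256882) - 1096244/(-2557349) = -217/(-4256882) - 1096244/(-2557349) = -217*(-1/4256882) - 1096244*(-1/2557349) = 31/608126 + 1096244/2557349 = 666733756563/1555190417974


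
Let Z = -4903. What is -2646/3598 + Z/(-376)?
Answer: 1189007/96632 ≈ 12.304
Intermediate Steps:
-2646/3598 + Z/(-376) = -2646/3598 - 4903/(-376) = -2646*1/3598 - 4903*(-1/376) = -189/257 + 4903/376 = 1189007/96632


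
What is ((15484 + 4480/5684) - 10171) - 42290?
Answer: -7506171/203 ≈ -36976.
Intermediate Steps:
((15484 + 4480/5684) - 10171) - 42290 = ((15484 + 4480*(1/5684)) - 10171) - 42290 = ((15484 + 160/203) - 10171) - 42290 = (3143412/203 - 10171) - 42290 = 1078699/203 - 42290 = -7506171/203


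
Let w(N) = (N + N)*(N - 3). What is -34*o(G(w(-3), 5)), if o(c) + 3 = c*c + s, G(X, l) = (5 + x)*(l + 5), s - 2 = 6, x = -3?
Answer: -13770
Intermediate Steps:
s = 8 (s = 2 + 6 = 8)
w(N) = 2*N*(-3 + N) (w(N) = (2*N)*(-3 + N) = 2*N*(-3 + N))
G(X, l) = 10 + 2*l (G(X, l) = (5 - 3)*(l + 5) = 2*(5 + l) = 10 + 2*l)
o(c) = 5 + c² (o(c) = -3 + (c*c + 8) = -3 + (c² + 8) = -3 + (8 + c²) = 5 + c²)
-34*o(G(w(-3), 5)) = -34*(5 + (10 + 2*5)²) = -34*(5 + (10 + 10)²) = -34*(5 + 20²) = -34*(5 + 400) = -34*405 = -13770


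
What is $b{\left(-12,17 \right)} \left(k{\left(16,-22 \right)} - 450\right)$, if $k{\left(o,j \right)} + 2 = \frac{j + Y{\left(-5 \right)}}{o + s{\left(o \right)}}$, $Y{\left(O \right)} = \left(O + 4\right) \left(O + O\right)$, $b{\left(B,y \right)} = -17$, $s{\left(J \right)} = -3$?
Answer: $\frac{100096}{13} \approx 7699.7$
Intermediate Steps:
$Y{\left(O \right)} = 2 O \left(4 + O\right)$ ($Y{\left(O \right)} = \left(4 + O\right) 2 O = 2 O \left(4 + O\right)$)
$k{\left(o,j \right)} = -2 + \frac{10 + j}{-3 + o}$ ($k{\left(o,j \right)} = -2 + \frac{j + 2 \left(-5\right) \left(4 - 5\right)}{o - 3} = -2 + \frac{j + 2 \left(-5\right) \left(-1\right)}{-3 + o} = -2 + \frac{j + 10}{-3 + o} = -2 + \frac{10 + j}{-3 + o}$)
$b{\left(-12,17 \right)} \left(k{\left(16,-22 \right)} - 450\right) = - 17 \left(\frac{16 - 22 - 32}{-3 + 16} - 450\right) = - 17 \left(\frac{16 - 22 - 32}{13} - 450\right) = - 17 \left(\frac{1}{13} \left(-38\right) - 450\right) = - 17 \left(- \frac{38}{13} - 450\right) = \left(-17\right) \left(- \frac{5888}{13}\right) = \frac{100096}{13}$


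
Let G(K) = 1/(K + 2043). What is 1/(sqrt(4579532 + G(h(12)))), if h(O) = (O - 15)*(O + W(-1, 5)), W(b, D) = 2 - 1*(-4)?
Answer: 3*sqrt(2013020301929)/9108689149 ≈ 0.00046729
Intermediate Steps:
W(b, D) = 6 (W(b, D) = 2 + 4 = 6)
h(O) = (-15 + O)*(6 + O) (h(O) = (O - 15)*(O + 6) = (-15 + O)*(6 + O))
G(K) = 1/(2043 + K)
1/(sqrt(4579532 + G(h(12)))) = 1/(sqrt(4579532 + 1/(2043 + (-90 + 12**2 - 9*12)))) = 1/(sqrt(4579532 + 1/(2043 + (-90 + 144 - 108)))) = 1/(sqrt(4579532 + 1/(2043 - 54))) = 1/(sqrt(4579532 + 1/1989)) = 1/(sqrt(9108689149/1989)) = 1/(sqrt(2013020301929)/663) = 3*sqrt(2013020301929)/9108689149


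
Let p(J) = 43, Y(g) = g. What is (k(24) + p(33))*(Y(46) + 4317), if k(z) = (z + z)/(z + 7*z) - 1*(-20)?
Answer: 1103839/4 ≈ 2.7596e+5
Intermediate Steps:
k(z) = 81/4 (k(z) = (2*z)/((8*z)) + 20 = (2*z)*(1/(8*z)) + 20 = ¼ + 20 = 81/4)
(k(24) + p(33))*(Y(46) + 4317) = (81/4 + 43)*(46 + 4317) = (253/4)*4363 = 1103839/4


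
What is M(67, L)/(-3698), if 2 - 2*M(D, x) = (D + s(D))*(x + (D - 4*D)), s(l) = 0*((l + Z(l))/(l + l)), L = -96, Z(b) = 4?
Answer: -19901/7396 ≈ -2.6908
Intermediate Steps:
s(l) = 0 (s(l) = 0*((l + 4)/(l + l)) = 0*((4 + l)/((2*l))) = 0*((4 + l)*(1/(2*l))) = 0*((4 + l)/(2*l)) = 0)
M(D, x) = 1 - D*(x - 3*D)/2 (M(D, x) = 1 - (D + 0)*(x + (D - 4*D))/2 = 1 - D*(x - 3*D)/2)
M(67, L)/(-3698) = (1 + (3/2)*67² - ½*67*(-96))/(-3698) = (1 + (3/2)*4489 + 3216)*(-1/3698) = (1 + 13467/2 + 3216)*(-1/3698) = (19901/2)*(-1/3698) = -19901/7396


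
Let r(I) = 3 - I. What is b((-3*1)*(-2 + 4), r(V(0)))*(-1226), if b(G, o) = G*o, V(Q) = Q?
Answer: 22068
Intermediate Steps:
b((-3*1)*(-2 + 4), r(V(0)))*(-1226) = (((-3*1)*(-2 + 4))*(3 - 1*0))*(-1226) = ((-3*2)*(3 + 0))*(-1226) = -6*3*(-1226) = -18*(-1226) = 22068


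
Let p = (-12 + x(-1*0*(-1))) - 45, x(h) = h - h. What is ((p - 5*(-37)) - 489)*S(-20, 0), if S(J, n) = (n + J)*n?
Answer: 0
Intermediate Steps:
x(h) = 0
S(J, n) = n*(J + n) (S(J, n) = (J + n)*n = n*(J + n))
p = -57 (p = (-12 + 0) - 45 = -12 - 45 = -57)
((p - 5*(-37)) - 489)*S(-20, 0) = ((-57 - 5*(-37)) - 489)*(0*(-20 + 0)) = ((-57 - 1*(-185)) - 489)*(0*(-20)) = ((-57 + 185) - 489)*0 = (128 - 489)*0 = -361*0 = 0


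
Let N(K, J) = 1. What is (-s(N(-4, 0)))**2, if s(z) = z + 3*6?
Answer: 361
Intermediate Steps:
s(z) = 18 + z (s(z) = z + 18 = 18 + z)
(-s(N(-4, 0)))**2 = (-(18 + 1))**2 = (-1*19)**2 = (-19)**2 = 361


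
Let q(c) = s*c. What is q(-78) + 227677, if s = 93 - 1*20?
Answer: 221983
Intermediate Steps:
s = 73 (s = 93 - 20 = 73)
q(c) = 73*c
q(-78) + 227677 = 73*(-78) + 227677 = -5694 + 227677 = 221983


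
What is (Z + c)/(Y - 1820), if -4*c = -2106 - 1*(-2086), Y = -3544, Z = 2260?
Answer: -755/1788 ≈ -0.42226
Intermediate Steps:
c = 5 (c = -(-2106 - 1*(-2086))/4 = -(-2106 + 2086)/4 = -1/4*(-20) = 5)
(Z + c)/(Y - 1820) = (2260 + 5)/(-3544 - 1820) = 2265/(-5364) = 2265*(-1/5364) = -755/1788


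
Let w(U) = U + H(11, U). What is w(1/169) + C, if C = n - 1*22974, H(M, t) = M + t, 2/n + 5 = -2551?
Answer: -4959592279/215982 ≈ -22963.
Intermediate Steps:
n = -1/1278 (n = 2/(-5 - 2551) = 2/(-2556) = 2*(-1/2556) = -1/1278 ≈ -0.00078247)
w(U) = 11 + 2*U (w(U) = U + (11 + U) = 11 + 2*U)
C = -29360773/1278 (C = -1/1278 - 1*22974 = -1/1278 - 22974 = -29360773/1278 ≈ -22974.)
w(1/169) + C = (11 + 2/169) - 29360773/1278 = 1861/169 - 29360773/1278 = -4959592279/215982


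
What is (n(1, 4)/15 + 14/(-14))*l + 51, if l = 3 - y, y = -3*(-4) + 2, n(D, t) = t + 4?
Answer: 842/15 ≈ 56.133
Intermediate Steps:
n(D, t) = 4 + t
y = 14 (y = 12 + 2 = 14)
l = -11 (l = 3 - 1*14 = 3 - 14 = -11)
(n(1, 4)/15 + 14/(-14))*l + 51 = ((4 + 4)/15 + 14/(-14))*(-11) + 51 = (8*(1/15) + 14*(-1/14))*(-11) + 51 = (8/15 - 1)*(-11) + 51 = -7/15*(-11) + 51 = 77/15 + 51 = 842/15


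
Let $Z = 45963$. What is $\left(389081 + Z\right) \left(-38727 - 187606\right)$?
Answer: $-98464813652$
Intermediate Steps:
$\left(389081 + Z\right) \left(-38727 - 187606\right) = \left(389081 + 45963\right) \left(-38727 - 187606\right) = 435044 \left(-226333\right) = -98464813652$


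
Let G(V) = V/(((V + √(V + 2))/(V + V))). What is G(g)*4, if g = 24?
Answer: 55296/275 - 2304*√26/275 ≈ 158.36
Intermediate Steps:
G(V) = 2*V²/(V + √(2 + V)) (G(V) = V/(((V + √(2 + V))/((2*V)))) = V/(((V + √(2 + V))*(1/(2*V)))) = V/(((V + √(2 + V))/(2*V))) = V*(2*V/(V + √(2 + V))) = 2*V²/(V + √(2 + V)))
G(g)*4 = (2*24²/(24 + √(2 + 24)))*4 = (2*576/(24 + √26))*4 = (1152/(24 + √26))*4 = 4608/(24 + √26)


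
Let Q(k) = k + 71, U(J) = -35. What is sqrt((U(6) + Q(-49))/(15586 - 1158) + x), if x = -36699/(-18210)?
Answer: sqrt(965649989733715)/21894490 ≈ 1.4193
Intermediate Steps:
Q(k) = 71 + k
x = 12233/6070 (x = -36699*(-1/18210) = 12233/6070 ≈ 2.0153)
sqrt((U(6) + Q(-49))/(15586 - 1158) + x) = sqrt((-35 + (71 - 49))/(15586 - 1158) + 12233/6070) = sqrt((-35 + 22)/14428 + 12233/6070) = sqrt(-13*1/14428 + 12233/6070) = sqrt(-13/14428 + 12233/6070) = sqrt(88209407/43788980) = sqrt(965649989733715)/21894490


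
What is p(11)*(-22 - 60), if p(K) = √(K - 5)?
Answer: -82*√6 ≈ -200.86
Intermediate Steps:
p(K) = √(-5 + K)
p(11)*(-22 - 60) = √(-5 + 11)*(-22 - 60) = √6*(-82) = -82*√6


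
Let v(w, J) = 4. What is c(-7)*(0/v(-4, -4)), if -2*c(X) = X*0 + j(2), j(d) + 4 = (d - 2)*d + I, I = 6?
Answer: 0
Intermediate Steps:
j(d) = 2 + d*(-2 + d) (j(d) = -4 + ((d - 2)*d + 6) = -4 + ((-2 + d)*d + 6) = -4 + (d*(-2 + d) + 6) = -4 + (6 + d*(-2 + d)) = 2 + d*(-2 + d))
c(X) = -1 (c(X) = -(X*0 + (2 + 2² - 2*2))/2 = -(0 + (2 + 4 - 4))/2 = -(0 + 2)/2 = -½*2 = -1)
c(-7)*(0/v(-4, -4)) = -0/4 = -1*0 = 0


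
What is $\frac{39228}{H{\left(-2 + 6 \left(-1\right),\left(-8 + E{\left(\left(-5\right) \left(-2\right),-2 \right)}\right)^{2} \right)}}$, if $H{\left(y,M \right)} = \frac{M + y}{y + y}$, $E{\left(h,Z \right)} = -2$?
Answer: $- \frac{156912}{23} \approx -6822.3$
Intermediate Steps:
$H{\left(y,M \right)} = \frac{M + y}{2 y}$
$\frac{39228}{H{\left(-2 + 6 \left(-1\right),\left(-8 + E{\left(\left(-5\right) \left(-2\right),-2 \right)}\right)^{2} \right)}} = \frac{39228}{\frac{1}{2} \frac{1}{-2 + 6 \left(-1\right)} \left(\left(-8 - 2\right)^{2} + \left(-2 + 6 \left(-1\right)\right)\right)} = \frac{39228}{\frac{1}{2} \frac{1}{-2 - 6} \left(\left(-10\right)^{2} - 8\right)} = \frac{39228}{\frac{1}{2} \frac{1}{-8} \left(100 - 8\right)} = \frac{39228}{\frac{1}{2} \left(- \frac{1}{8}\right) 92} = \frac{39228}{- \frac{23}{4}} = 39228 \left(- \frac{4}{23}\right) = - \frac{156912}{23}$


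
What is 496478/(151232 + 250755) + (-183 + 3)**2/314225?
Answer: 6761207134/5052574603 ≈ 1.3382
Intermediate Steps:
496478/(151232 + 250755) + (-183 + 3)**2/314225 = 496478/401987 + (-180)**2*(1/314225) = 496478*(1/401987) + 32400*(1/314225) = 496478/401987 + 1296/12569 = 6761207134/5052574603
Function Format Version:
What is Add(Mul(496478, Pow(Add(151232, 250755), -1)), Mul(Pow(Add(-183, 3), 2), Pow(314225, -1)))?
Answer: Rational(6761207134, 5052574603) ≈ 1.3382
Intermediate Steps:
Add(Mul(496478, Pow(Add(151232, 250755), -1)), Mul(Pow(Add(-183, 3), 2), Pow(314225, -1))) = Add(Mul(496478, Pow(401987, -1)), Mul(Pow(-180, 2), Rational(1, 314225))) = Add(Mul(496478, Rational(1, 401987)), Mul(32400, Rational(1, 314225))) = Add(Rational(496478, 401987), Rational(1296, 12569)) = Rational(6761207134, 5052574603)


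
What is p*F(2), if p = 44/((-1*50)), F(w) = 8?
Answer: -176/25 ≈ -7.0400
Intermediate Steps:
p = -22/25 (p = 44/(-50) = 44*(-1/50) = -22/25 ≈ -0.88000)
p*F(2) = -22/25*8 = -176/25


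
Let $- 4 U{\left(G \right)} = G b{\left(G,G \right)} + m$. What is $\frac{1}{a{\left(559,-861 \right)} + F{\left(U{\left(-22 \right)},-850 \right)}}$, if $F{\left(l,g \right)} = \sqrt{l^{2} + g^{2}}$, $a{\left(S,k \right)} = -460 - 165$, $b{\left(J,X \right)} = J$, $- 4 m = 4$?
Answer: $\frac{10000}{5543289} + \frac{4 \sqrt{11793289}}{5543289} \approx 0.004282$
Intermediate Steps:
$m = -1$ ($m = \left(- \frac{1}{4}\right) 4 = -1$)
$U{\left(G \right)} = \frac{1}{4} - \frac{G^{2}}{4}$ ($U{\left(G \right)} = - \frac{G G - 1}{4} = - \frac{G^{2} - 1}{4} = - \frac{-1 + G^{2}}{4} = \frac{1}{4} - \frac{G^{2}}{4}$)
$a{\left(S,k \right)} = -625$ ($a{\left(S,k \right)} = -460 - 165 = -625$)
$F{\left(l,g \right)} = \sqrt{g^{2} + l^{2}}$
$\frac{1}{a{\left(559,-861 \right)} + F{\left(U{\left(-22 \right)},-850 \right)}} = \frac{1}{-625 + \sqrt{\left(-850\right)^{2} + \left(\frac{1}{4} - \frac{\left(-22\right)^{2}}{4}\right)^{2}}} = \frac{1}{-625 + \sqrt{722500 + \left(\frac{1}{4} - 121\right)^{2}}} = \frac{1}{-625 + \sqrt{722500 + \left(- \frac{483}{4}\right)^{2}}} = \frac{1}{-625 + \sqrt{722500 + \frac{233289}{16}}} = \frac{1}{-625 + \sqrt{\frac{11793289}{16}}} = \frac{1}{-625 + \frac{\sqrt{11793289}}{4}}$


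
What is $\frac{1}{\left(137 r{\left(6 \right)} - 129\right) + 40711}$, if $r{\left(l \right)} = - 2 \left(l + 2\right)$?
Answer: $\frac{1}{38390} \approx 2.6048 \cdot 10^{-5}$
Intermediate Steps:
$r{\left(l \right)} = -4 - 2 l$ ($r{\left(l \right)} = - 2 \left(2 + l\right) = -4 - 2 l$)
$\frac{1}{\left(137 r{\left(6 \right)} - 129\right) + 40711} = \frac{1}{\left(137 \left(-4 - 12\right) - 129\right) + 40711} = \frac{1}{\left(137 \left(-16\right) - 129\right) + 40711} = \frac{1}{\left(-2192 - 129\right) + 40711} = \frac{1}{-2321 + 40711} = \frac{1}{38390}$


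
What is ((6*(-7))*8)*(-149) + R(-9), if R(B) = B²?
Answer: 50145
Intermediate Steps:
((6*(-7))*8)*(-149) + R(-9) = ((6*(-7))*8)*(-149) + (-9)² = -42*8*(-149) + 81 = -336*(-149) + 81 = 50064 + 81 = 50145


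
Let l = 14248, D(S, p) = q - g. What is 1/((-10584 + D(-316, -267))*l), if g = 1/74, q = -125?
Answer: -37/5645534908 ≈ -6.5539e-9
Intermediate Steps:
g = 1/74 ≈ 0.013514
D(S, p) = -9251/74 (D(S, p) = -125 - 1*1/74 = -125 - 1/74 = -9251/74)
1/((-10584 + D(-316, -267))*l) = 1/(-10584 - 9251/74*14248) = (1/14248)/(-792467/74) = -74/792467*1/14248 = -37/5645534908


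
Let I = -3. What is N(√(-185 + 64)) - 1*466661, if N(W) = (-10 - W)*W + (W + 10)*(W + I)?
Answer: -466691 - 33*I ≈ -4.6669e+5 - 33.0*I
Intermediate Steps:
N(W) = W*(-10 - W) + (-3 + W)*(10 + W) (N(W) = (-10 - W)*W + (W + 10)*(W - 3) = W*(-10 - W) + (10 + W)*(-3 + W) = W*(-10 - W) + (-3 + W)*(10 + W))
N(√(-185 + 64)) - 1*466661 = (-30 - 3*√(-185 + 64)) - 1*466661 = (-30 - 33*I) - 466661 = -466691 - 33*I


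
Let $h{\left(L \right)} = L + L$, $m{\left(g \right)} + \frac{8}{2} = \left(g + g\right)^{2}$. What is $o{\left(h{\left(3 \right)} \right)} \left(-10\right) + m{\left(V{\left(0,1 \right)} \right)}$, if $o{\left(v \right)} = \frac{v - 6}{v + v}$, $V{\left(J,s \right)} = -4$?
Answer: $60$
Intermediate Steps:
$m{\left(g \right)} = -4 + 4 g^{2}$ ($m{\left(g \right)} = -4 + \left(g + g\right)^{2} = -4 + \left(2 g\right)^{2} = -4 + 4 g^{2}$)
$h{\left(L \right)} = 2 L$
$o{\left(v \right)} = \frac{-6 + v}{2 v}$
$o{\left(h{\left(3 \right)} \right)} \left(-10\right) + m{\left(V{\left(0,1 \right)} \right)} = \frac{-6 + 2 \cdot 3}{2 \cdot 2 \cdot 3} \left(-10\right) - \left(4 - 4 \left(-4\right)^{2}\right) = \frac{-6 + 6}{2 \cdot 6} \left(-10\right) + \left(-4 + 4 \cdot 16\right) = \frac{1}{2} \cdot \frac{1}{6} \cdot 0 \left(-10\right) + \left(-4 + 64\right) = 0 \left(-10\right) + 60 = 0 + 60 = 60$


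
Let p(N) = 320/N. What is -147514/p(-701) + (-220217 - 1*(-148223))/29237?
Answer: 8944664501/27680 ≈ 3.2315e+5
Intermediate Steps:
-147514/p(-701) + (-220217 - 1*(-148223))/29237 = -147514/(320/(-701)) + (-220217 - 1*(-148223))/29237 = -147514/(320*(-1/701)) + (-220217 + 148223)*(1/29237) = -147514/(-320/701) - 71994*1/29237 = -147514*(-701/320) - 426/173 = 51703657/160 - 426/173 = 8944664501/27680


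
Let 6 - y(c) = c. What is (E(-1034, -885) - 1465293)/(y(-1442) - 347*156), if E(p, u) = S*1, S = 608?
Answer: 1464685/52684 ≈ 27.801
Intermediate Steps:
E(p, u) = 608 (E(p, u) = 608*1 = 608)
y(c) = 6 - c
(E(-1034, -885) - 1465293)/(y(-1442) - 347*156) = (608 - 1465293)/((6 - 1*(-1442)) - 347*156) = -1464685/((6 + 1442) - 54132) = -1464685/(1448 - 54132) = -1464685/(-52684) = -1464685*(-1/52684) = 1464685/52684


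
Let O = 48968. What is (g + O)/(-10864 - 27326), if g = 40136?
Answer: -44552/19095 ≈ -2.3332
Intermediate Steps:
(g + O)/(-10864 - 27326) = (40136 + 48968)/(-10864 - 27326) = 89104/(-38190) = 89104*(-1/38190) = -44552/19095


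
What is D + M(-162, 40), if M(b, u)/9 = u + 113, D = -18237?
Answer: -16860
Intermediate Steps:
M(b, u) = 1017 + 9*u (M(b, u) = 9*(u + 113) = 9*(113 + u) = 1017 + 9*u)
D + M(-162, 40) = -18237 + (1017 + 9*40) = -18237 + (1017 + 360) = -18237 + 1377 = -16860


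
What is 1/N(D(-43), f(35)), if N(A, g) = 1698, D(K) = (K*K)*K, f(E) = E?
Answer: 1/1698 ≈ 0.00058893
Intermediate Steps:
D(K) = K³ (D(K) = K²*K = K³)
1/N(D(-43), f(35)) = 1/1698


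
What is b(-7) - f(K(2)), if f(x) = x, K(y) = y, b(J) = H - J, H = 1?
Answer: 6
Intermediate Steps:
b(J) = 1 - J
b(-7) - f(K(2)) = (1 - 1*(-7)) - 1*2 = (1 + 7) - 2 = 8 - 2 = 6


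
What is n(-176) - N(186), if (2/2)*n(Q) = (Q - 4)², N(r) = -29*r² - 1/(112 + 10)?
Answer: 126353449/122 ≈ 1.0357e+6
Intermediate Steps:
N(r) = -1/122 - 29*r² (N(r) = -29*r² - 1/122 = -1/122 - 29*r²)
n(Q) = (-4 + Q)² (n(Q) = (Q - 4)² = (-4 + Q)²)
n(-176) - N(186) = (-4 - 176)² - (-1/122 - 29*186²) = (-180)² - (-1/122 - 29*34596) = 32400 - (-1/122 - 1003284) = 32400 - 1*(-122400649/122) = 32400 + 122400649/122 = 126353449/122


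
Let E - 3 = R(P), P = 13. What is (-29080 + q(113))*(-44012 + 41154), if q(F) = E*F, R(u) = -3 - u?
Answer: 87309042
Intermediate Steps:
E = -13 (E = 3 + (-3 - 1*13) = 3 + (-3 - 13) = 3 - 16 = -13)
q(F) = -13*F
(-29080 + q(113))*(-44012 + 41154) = (-29080 - 13*113)*(-44012 + 41154) = (-29080 - 1469)*(-2858) = -30549*(-2858) = 87309042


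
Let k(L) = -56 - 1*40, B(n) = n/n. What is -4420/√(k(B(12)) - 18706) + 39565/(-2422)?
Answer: -39565/2422 + 130*I*√18802/553 ≈ -16.336 + 32.234*I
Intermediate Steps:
B(n) = 1
k(L) = -96 (k(L) = -56 - 40 = -96)
-4420/√(k(B(12)) - 18706) + 39565/(-2422) = -4420/√(-96 - 18706) + 39565/(-2422) = -4420*(-I*√18802/18802) + 39565*(-1/2422) = -4420*(-I*√18802/18802) - 39565/2422 = -(-130)*I*√18802/553 - 39565/2422 = 130*I*√18802/553 - 39565/2422 = -39565/2422 + 130*I*√18802/553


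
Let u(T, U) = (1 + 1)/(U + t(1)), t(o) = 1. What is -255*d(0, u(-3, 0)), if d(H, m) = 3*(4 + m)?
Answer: -4590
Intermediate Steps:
u(T, U) = 2/(1 + U) (u(T, U) = (1 + 1)/(U + 1) = 2/(1 + U))
d(H, m) = 12 + 3*m
-255*d(0, u(-3, 0)) = -255*(12 + 3*(2/(1 + 0))) = -255*(12 + 3*(2/1)) = -255*(12 + 3*(2*1)) = -255*(12 + 3*2) = -255*(12 + 6) = -255*18 = -4590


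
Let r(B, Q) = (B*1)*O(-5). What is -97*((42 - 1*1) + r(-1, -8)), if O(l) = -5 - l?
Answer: -3977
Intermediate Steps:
r(B, Q) = 0 (r(B, Q) = (B*1)*(-5 - 1*(-5)) = B*(-5 + 5) = B*0 = 0)
-97*((42 - 1*1) + r(-1, -8)) = -97*((42 - 1*1) + 0) = -97*((42 - 1) + 0) = -97*(41 + 0) = -97*41 = -3977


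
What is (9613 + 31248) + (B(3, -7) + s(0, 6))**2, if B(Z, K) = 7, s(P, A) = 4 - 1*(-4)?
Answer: 41086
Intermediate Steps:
s(P, A) = 8 (s(P, A) = 4 + 4 = 8)
(9613 + 31248) + (B(3, -7) + s(0, 6))**2 = (9613 + 31248) + (7 + 8)**2 = 40861 + 15**2 = 40861 + 225 = 41086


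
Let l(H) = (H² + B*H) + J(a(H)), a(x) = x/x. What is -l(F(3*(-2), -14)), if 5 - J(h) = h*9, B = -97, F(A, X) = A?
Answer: -614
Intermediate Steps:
a(x) = 1
J(h) = 5 - 9*h (J(h) = 5 - h*9 = 5 - 9*h)
l(H) = -4 + H² - 97*H (l(H) = (H² - 97*H) + (5 - 9*1) = (H² - 97*H) + (5 - 9) = (H² - 97*H) - 4 = -4 + H² - 97*H)
-l(F(3*(-2), -14)) = -(-4 + (3*(-2))² - 291*(-2)) = -(-4 + (-6)² - 97*(-6)) = -(-4 + 36 + 582) = -1*614 = -614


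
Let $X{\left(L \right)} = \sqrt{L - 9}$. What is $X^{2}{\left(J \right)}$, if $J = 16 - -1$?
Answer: $8$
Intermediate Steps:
$J = 17$ ($J = 16 + 1 = 17$)
$X{\left(L \right)} = \sqrt{-9 + L}$
$X^{2}{\left(J \right)} = \left(\sqrt{-9 + 17}\right)^{2} = \left(\sqrt{8}\right)^{2} = \left(2 \sqrt{2}\right)^{2} = 8$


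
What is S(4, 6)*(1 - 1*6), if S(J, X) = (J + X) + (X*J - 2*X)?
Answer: -110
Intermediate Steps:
S(J, X) = J - X + J*X (S(J, X) = (J + X) + (J*X - 2*X) = (J + X) + (-2*X + J*X) = J - X + J*X)
S(4, 6)*(1 - 1*6) = (4 - 1*6 + 4*6)*(1 - 1*6) = (4 - 6 + 24)*(1 - 6) = 22*(-5) = -110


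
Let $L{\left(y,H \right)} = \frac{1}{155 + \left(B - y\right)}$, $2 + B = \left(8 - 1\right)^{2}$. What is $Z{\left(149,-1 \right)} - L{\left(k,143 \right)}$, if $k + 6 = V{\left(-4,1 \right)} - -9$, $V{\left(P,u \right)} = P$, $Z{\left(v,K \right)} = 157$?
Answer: $\frac{31870}{203} \approx 157.0$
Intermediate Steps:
$B = 47$ ($B = -2 + \left(8 - 1\right)^{2} = -2 + 7^{2} = -2 + 49 = 47$)
$k = -1$ ($k = -6 - -5 = -6 + \left(-4 + 9\right) = -6 + 5 = -1$)
$L{\left(y,H \right)} = \frac{1}{202 - y}$ ($L{\left(y,H \right)} = \frac{1}{155 - \left(-47 + y\right)} = \frac{1}{202 - y}$)
$Z{\left(149,-1 \right)} - L{\left(k,143 \right)} = 157 - \frac{1}{202 - -1} = 157 - \frac{1}{202 + 1} = 157 - \frac{1}{203} = \frac{31870}{203}$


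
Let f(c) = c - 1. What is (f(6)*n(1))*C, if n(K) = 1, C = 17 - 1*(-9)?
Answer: 130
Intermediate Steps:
C = 26 (C = 17 + 9 = 26)
f(c) = -1 + c
(f(6)*n(1))*C = ((-1 + 6)*1)*26 = (5*1)*26 = 5*26 = 130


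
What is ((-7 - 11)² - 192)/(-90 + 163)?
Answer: 132/73 ≈ 1.8082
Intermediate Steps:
((-7 - 11)² - 192)/(-90 + 163) = ((-18)² - 192)/73 = (324 - 192)*(1/73) = 132*(1/73) = 132/73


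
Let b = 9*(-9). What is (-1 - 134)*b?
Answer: 10935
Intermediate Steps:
b = -81
(-1 - 134)*b = (-1 - 134)*(-81) = -135*(-81) = 10935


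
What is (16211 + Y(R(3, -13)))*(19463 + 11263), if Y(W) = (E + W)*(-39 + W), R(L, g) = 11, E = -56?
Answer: 536813946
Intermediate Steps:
Y(W) = (-56 + W)*(-39 + W)
(16211 + Y(R(3, -13)))*(19463 + 11263) = (16211 + (2184 + 11² - 95*11))*(19463 + 11263) = (16211 + (2184 + 121 - 1045))*30726 = (16211 + 1260)*30726 = 17471*30726 = 536813946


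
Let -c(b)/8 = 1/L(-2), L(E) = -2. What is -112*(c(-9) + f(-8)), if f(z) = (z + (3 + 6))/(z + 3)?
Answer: -2128/5 ≈ -425.60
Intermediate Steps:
c(b) = 4 (c(b) = -8/(-2) = -8*(-½) = 4)
f(z) = (9 + z)/(3 + z) (f(z) = (z + 9)/(3 + z) = (9 + z)/(3 + z))
-112*(c(-9) + f(-8)) = -112*(4 + (9 - 8)/(3 - 8)) = -112*(4 + 1/(-5)) = -112*(4 - ⅕*1) = -112*(4 - ⅕) = -112*19/5 = -2128/5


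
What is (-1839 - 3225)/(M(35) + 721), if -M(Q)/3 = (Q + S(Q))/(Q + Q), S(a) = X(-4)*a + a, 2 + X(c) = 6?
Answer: -633/89 ≈ -7.1124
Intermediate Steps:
X(c) = 4 (X(c) = -2 + 6 = 4)
S(a) = 5*a (S(a) = 4*a + a = 5*a)
M(Q) = -9 (M(Q) = -3*(Q + 5*Q)/(Q + Q) = -3*6*Q/(2*Q) = -3*6*Q*1/(2*Q) = -3*3 = -9)
(-1839 - 3225)/(M(35) + 721) = (-1839 - 3225)/(-9 + 721) = -5064/712 = -5064*1/712 = -633/89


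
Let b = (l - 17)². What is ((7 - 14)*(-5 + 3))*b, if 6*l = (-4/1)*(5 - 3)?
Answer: 42350/9 ≈ 4705.6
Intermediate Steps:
l = -4/3 (l = ((-4/1)*(5 - 3))/6 = (-4*1*2)/6 = (-4*2)/6 = (⅙)*(-8) = -4/3 ≈ -1.3333)
b = 3025/9 (b = (-4/3 - 17)² = (-55/3)² = 3025/9 ≈ 336.11)
((7 - 14)*(-5 + 3))*b = ((7 - 14)*(-5 + 3))*(3025/9) = -7*(-2)*(3025/9) = 14*(3025/9) = 42350/9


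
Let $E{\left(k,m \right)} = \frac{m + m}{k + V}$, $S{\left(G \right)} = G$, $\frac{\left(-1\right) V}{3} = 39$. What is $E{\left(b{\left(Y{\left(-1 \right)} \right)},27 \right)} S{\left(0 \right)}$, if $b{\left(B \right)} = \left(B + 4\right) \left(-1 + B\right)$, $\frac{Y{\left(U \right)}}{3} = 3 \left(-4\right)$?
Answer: $0$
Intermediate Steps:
$V = -117$ ($V = \left(-3\right) 39 = -117$)
$Y{\left(U \right)} = -36$ ($Y{\left(U \right)} = 3 \cdot 3 \left(-4\right) = 3 \left(-12\right) = -36$)
$b{\left(B \right)} = \left(-1 + B\right) \left(4 + B\right)$ ($b{\left(B \right)} = \left(4 + B\right) \left(-1 + B\right) = \left(-1 + B\right) \left(4 + B\right)$)
$E{\left(k,m \right)} = \frac{2 m}{-117 + k}$ ($E{\left(k,m \right)} = \frac{m + m}{k - 117} = \frac{2 m}{-117 + k}$)
$E{\left(b{\left(Y{\left(-1 \right)} \right)},27 \right)} S{\left(0 \right)} = 2 \cdot 27 \frac{1}{-117 + \left(-4 + \left(-36\right)^{2} + 3 \left(-36\right)\right)} 0 = 2 \cdot 27 \frac{1}{-117 - -1184} \cdot 0 = 2 \cdot 27 \frac{1}{-117 + 1184} \cdot 0 = 2 \cdot 27 \cdot \frac{1}{1067} \cdot 0 = \frac{54}{1067} \cdot 0 = 0$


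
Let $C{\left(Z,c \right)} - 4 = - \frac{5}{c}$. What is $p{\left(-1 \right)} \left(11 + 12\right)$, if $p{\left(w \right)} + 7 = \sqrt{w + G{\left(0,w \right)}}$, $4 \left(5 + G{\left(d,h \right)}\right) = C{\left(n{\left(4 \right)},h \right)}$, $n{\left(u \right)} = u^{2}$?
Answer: $-161 + \frac{23 i \sqrt{15}}{2} \approx -161.0 + 44.539 i$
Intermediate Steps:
$C{\left(Z,c \right)} = 4 - \frac{5}{c}$
$G{\left(d,h \right)} = -4 - \frac{5}{4 h}$ ($G{\left(d,h \right)} = -5 + \frac{4 - \frac{5}{h}}{4} = -5 + \left(1 - \frac{5}{4 h}\right) = -4 - \frac{5}{4 h}$)
$p{\left(w \right)} = -7 + \sqrt{-4 + w - \frac{5}{4 w}}$ ($p{\left(w \right)} = -7 + \sqrt{w - \left(4 + \frac{5}{4 w}\right)} = -7 + \sqrt{-4 + w - \frac{5}{4 w}}$)
$p{\left(-1 \right)} \left(11 + 12\right) = \left(-7 + \frac{\sqrt{-16 - \frac{5}{-1} + 4 \left(-1\right)}}{2}\right) \left(11 + 12\right) = \left(-7 + \frac{\sqrt{-16 - -5 - 4}}{2}\right) 23 = \left(-7 + \frac{\sqrt{-16 + 5 - 4}}{2}\right) 23 = \left(-7 + \frac{\sqrt{-15}}{2}\right) 23 = \left(-7 + \frac{i \sqrt{15}}{2}\right) 23 = -161 + \frac{23 i \sqrt{15}}{2}$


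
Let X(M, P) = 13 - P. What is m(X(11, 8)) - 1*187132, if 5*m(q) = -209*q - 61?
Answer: -936766/5 ≈ -1.8735e+5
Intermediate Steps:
m(q) = -61/5 - 209*q/5 (m(q) = (-209*q - 61)/5 = (-61 - 209*q)/5 = -61/5 - 209*q/5)
m(X(11, 8)) - 1*187132 = (-61/5 - 209*(13 - 1*8)/5) - 1*187132 = (-61/5 - 209*(13 - 8)/5) - 187132 = (-61/5 - 209/5*5) - 187132 = (-61/5 - 209) - 187132 = -1106/5 - 187132 = -936766/5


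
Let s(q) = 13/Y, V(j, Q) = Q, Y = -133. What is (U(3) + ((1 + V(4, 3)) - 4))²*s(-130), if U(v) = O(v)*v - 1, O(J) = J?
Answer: -832/133 ≈ -6.2556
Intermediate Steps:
U(v) = -1 + v² (U(v) = v*v - 1 = v² - 1 = -1 + v²)
s(q) = -13/133 (s(q) = 13/(-133) = 13*(-1/133) = -13/133)
(U(3) + ((1 + V(4, 3)) - 4))²*s(-130) = ((-1 + 3²) + ((1 + 3) - 4))²*(-13/133) = ((-1 + 9) + (4 - 4))²*(-13/133) = (8 + 0)²*(-13/133) = 8²*(-13/133) = 64*(-13/133) = -832/133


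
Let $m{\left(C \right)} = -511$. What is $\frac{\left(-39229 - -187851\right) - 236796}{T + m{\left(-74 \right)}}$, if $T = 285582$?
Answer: $- \frac{88174}{285071} \approx -0.30931$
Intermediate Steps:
$\frac{\left(-39229 - -187851\right) - 236796}{T + m{\left(-74 \right)}} = \frac{\left(-39229 - -187851\right) - 236796}{285582 - 511} = \frac{\left(-39229 + 187851\right) - 236796}{285071} = \left(148622 - 236796\right) \frac{1}{285071} = \left(-88174\right) \frac{1}{285071} = - \frac{88174}{285071}$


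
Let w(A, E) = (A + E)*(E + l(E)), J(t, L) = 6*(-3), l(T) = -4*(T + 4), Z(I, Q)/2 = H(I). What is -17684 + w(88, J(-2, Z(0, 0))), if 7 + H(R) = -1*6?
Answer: -15024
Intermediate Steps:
H(R) = -13 (H(R) = -7 - 1*6 = -7 - 6 = -13)
Z(I, Q) = -26 (Z(I, Q) = 2*(-13) = -26)
l(T) = -16 - 4*T (l(T) = -4*(4 + T) = -16 - 4*T)
J(t, L) = -18
w(A, E) = (-16 - 3*E)*(A + E) (w(A, E) = (A + E)*(E + (-16 - 4*E)) = (A + E)*(-16 - 3*E) = (-16 - 3*E)*(A + E))
-17684 + w(88, J(-2, Z(0, 0))) = -17684 + (-16*88 - 16*(-18) - 3*(-18)**2 - 3*88*(-18)) = -17684 + (-1408 + 288 - 3*324 + 4752) = -17684 + (-1408 + 288 - 972 + 4752) = -17684 + 2660 = -15024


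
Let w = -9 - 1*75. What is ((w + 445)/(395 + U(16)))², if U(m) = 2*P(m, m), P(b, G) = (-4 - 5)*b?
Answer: 130321/11449 ≈ 11.383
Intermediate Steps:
P(b, G) = -9*b
U(m) = -18*m (U(m) = 2*(-9*m) = -18*m)
w = -84 (w = -9 - 75 = -84)
((w + 445)/(395 + U(16)))² = ((-84 + 445)/(395 - 18*16))² = (361/(395 - 288))² = (361/107)² = 130321/11449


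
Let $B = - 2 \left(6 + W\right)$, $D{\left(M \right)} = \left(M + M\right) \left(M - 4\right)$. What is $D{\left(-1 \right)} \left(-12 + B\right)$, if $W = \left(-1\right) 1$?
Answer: $-220$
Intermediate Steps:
$W = -1$
$D{\left(M \right)} = 2 M \left(-4 + M\right)$
$B = -10$ ($B = - 2 \left(6 - 1\right) = \left(-2\right) 5 = -10$)
$D{\left(-1 \right)} \left(-12 + B\right) = 2 \left(-1\right) \left(-4 - 1\right) \left(-12 - 10\right) = 2 \left(-1\right) \left(-5\right) \left(-22\right) = 10 \left(-22\right) = -220$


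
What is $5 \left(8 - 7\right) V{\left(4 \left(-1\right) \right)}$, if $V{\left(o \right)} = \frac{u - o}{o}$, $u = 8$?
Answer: $-15$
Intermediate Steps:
$V{\left(o \right)} = \frac{8 - o}{o}$
$5 \left(8 - 7\right) V{\left(4 \left(-1\right) \right)} = 5 \left(8 - 7\right) \frac{8 - 4 \left(-1\right)}{4 \left(-1\right)} = 5 \cdot 1 \frac{8 - -4}{-4} = 5 \left(- \frac{8 + 4}{4}\right) = 5 \left(\left(- \frac{1}{4}\right) 12\right) = 5 \left(-3\right) = -15$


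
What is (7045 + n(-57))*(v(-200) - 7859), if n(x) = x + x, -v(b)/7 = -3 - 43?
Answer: -52238947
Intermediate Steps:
v(b) = 322 (v(b) = -7*(-3 - 43) = -7*(-46) = 322)
n(x) = 2*x
(7045 + n(-57))*(v(-200) - 7859) = (7045 + 2*(-57))*(322 - 7859) = (7045 - 114)*(-7537) = 6931*(-7537) = -52238947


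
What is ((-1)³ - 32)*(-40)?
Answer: 1320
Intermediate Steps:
((-1)³ - 32)*(-40) = (-1 - 32)*(-40) = -33*(-40) = 1320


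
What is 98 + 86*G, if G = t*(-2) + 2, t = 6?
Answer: -762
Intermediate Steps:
G = -10 (G = 6*(-2) + 2 = -12 + 2 = -10)
98 + 86*G = 98 + 86*(-10) = 98 - 860 = -762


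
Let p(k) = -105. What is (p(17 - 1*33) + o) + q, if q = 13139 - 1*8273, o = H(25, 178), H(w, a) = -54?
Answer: 4707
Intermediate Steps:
o = -54
q = 4866 (q = 13139 - 8273 = 4866)
(p(17 - 1*33) + o) + q = (-105 - 54) + 4866 = -159 + 4866 = 4707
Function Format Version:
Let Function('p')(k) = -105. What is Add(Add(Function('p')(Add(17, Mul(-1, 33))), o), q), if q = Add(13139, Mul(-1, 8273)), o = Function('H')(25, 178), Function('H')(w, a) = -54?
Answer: 4707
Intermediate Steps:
o = -54
q = 4866 (q = Add(13139, -8273) = 4866)
Add(Add(Function('p')(Add(17, Mul(-1, 33))), o), q) = Add(Add(-105, -54), 4866) = Add(-159, 4866) = 4707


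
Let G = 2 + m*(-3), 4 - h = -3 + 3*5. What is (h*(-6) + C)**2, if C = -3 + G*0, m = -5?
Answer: 2025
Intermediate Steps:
h = -8 (h = 4 - (-3 + 3*5) = 4 - (-3 + 15) = 4 - 1*12 = 4 - 12 = -8)
G = 17 (G = 2 - 5*(-3) = 2 + 15 = 17)
C = -3 (C = -3 + 17*0 = -3 + 0 = -3)
(h*(-6) + C)**2 = (-8*(-6) - 3)**2 = (48 - 3)**2 = 45**2 = 2025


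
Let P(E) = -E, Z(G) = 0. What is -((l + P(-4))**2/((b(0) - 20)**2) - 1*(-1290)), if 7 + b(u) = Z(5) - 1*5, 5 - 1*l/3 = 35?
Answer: -332089/256 ≈ -1297.2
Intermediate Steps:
l = -90 (l = 15 - 3*35 = 15 - 105 = -90)
b(u) = -12 (b(u) = -7 + (0 - 1*5) = -7 + (0 - 5) = -7 - 5 = -12)
-((l + P(-4))**2/((b(0) - 20)**2) - 1*(-1290)) = -((-90 - 1*(-4))**2/((-12 - 20)**2) - 1*(-1290)) = -((-90 + 4)**2/((-32)**2) + 1290) = -((-86)**2/1024 + 1290) = -(7396*(1/1024) + 1290) = -(1849/256 + 1290) = -1*332089/256 = -332089/256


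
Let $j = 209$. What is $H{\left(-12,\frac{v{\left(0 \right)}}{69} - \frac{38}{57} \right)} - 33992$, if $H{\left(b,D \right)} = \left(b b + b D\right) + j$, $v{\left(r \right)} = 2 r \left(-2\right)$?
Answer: $-33631$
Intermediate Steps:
$v{\left(r \right)} = - 4 r$
$H{\left(b,D \right)} = 209 + b^{2} + D b$ ($H{\left(b,D \right)} = \left(b b + b D\right) + 209 = \left(b^{2} + D b\right) + 209 = 209 + b^{2} + D b$)
$H{\left(-12,\frac{v{\left(0 \right)}}{69} - \frac{38}{57} \right)} - 33992 = \left(209 + \left(-12\right)^{2} + \left(\frac{\left(-4\right) 0}{69} - \frac{38}{57}\right) \left(-12\right)\right) - 33992 = \left(209 + 144 + \left(0 \cdot \frac{1}{69} - \frac{2}{3}\right) \left(-12\right)\right) - 33992 = \left(209 + 144 + \left(0 - \frac{2}{3}\right) \left(-12\right)\right) - 33992 = \left(209 + 144 - -8\right) - 33992 = \left(209 + 144 + 8\right) - 33992 = 361 - 33992 = -33631$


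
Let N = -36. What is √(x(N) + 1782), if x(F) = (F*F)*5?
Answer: 9*√102 ≈ 90.896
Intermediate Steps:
x(F) = 5*F² (x(F) = F²*5 = 5*F²)
√(x(N) + 1782) = √(5*(-36)² + 1782) = √(5*1296 + 1782) = √(6480 + 1782) = √8262 = 9*√102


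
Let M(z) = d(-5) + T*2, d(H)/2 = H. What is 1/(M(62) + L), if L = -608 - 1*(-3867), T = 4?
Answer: 1/3257 ≈ 0.00030703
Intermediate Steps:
d(H) = 2*H
M(z) = -2 (M(z) = 2*(-5) + 4*2 = -10 + 8 = -2)
L = 3259 (L = -608 + 3867 = 3259)
1/(M(62) + L) = 1/(-2 + 3259) = 1/3257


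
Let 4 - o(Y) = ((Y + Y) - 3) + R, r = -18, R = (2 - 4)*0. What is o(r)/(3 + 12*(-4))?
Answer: -43/45 ≈ -0.95556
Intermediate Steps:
R = 0 (R = -2*0 = 0)
o(Y) = 7 - 2*Y (o(Y) = 4 - (((Y + Y) - 3) + 0) = 4 - ((2*Y - 3) + 0) = 4 - ((-3 + 2*Y) + 0) = 4 - (-3 + 2*Y) = 4 + (3 - 2*Y) = 7 - 2*Y)
o(r)/(3 + 12*(-4)) = (7 - 2*(-18))/(3 + 12*(-4)) = (7 + 36)/(3 - 48) = 43/(-45) = -1/45*43 = -43/45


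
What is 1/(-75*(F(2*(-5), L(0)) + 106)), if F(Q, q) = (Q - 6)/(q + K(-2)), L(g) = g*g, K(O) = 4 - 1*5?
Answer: -1/9150 ≈ -0.00010929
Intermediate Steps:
K(O) = -1 (K(O) = 4 - 5 = -1)
L(g) = g**2
F(Q, q) = (-6 + Q)/(-1 + q) (F(Q, q) = (Q - 6)/(q - 1) = (-6 + Q)/(-1 + q))
1/(-75*(F(2*(-5), L(0)) + 106)) = 1/(-75*((-6 + 2*(-5))/(-1 + 0**2) + 106)) = 1/(-75*((-6 - 10)/(-1 + 0) + 106)) = 1/(-75*(-16/(-1) + 106)) = 1/(-75*(-1*(-16) + 106)) = 1/(-75*(16 + 106)) = 1/(-75*122) = 1/(-9150) = -1/9150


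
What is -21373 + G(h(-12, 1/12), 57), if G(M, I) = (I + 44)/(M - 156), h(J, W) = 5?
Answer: -3227424/151 ≈ -21374.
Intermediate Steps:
G(M, I) = (44 + I)/(-156 + M)
-21373 + G(h(-12, 1/12), 57) = -21373 + (44 + 57)/(-156 + 5) = -21373 + 101/(-151) = -21373 - 1/151*101 = -21373 - 101/151 = -3227424/151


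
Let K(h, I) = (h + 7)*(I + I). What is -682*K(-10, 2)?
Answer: 8184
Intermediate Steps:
K(h, I) = 2*I*(7 + h) (K(h, I) = (7 + h)*(2*I) = 2*I*(7 + h))
-682*K(-10, 2) = -1364*2*(7 - 10) = -1364*2*(-3) = -682*(-12) = 8184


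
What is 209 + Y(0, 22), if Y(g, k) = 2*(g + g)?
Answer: 209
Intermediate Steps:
Y(g, k) = 4*g (Y(g, k) = 2*(2*g) = 4*g)
209 + Y(0, 22) = 209 + 4*0 = 209 + 0 = 209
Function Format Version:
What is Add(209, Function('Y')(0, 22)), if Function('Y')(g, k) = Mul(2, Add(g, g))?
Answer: 209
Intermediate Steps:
Function('Y')(g, k) = Mul(4, g) (Function('Y')(g, k) = Mul(2, Mul(2, g)) = Mul(4, g))
Add(209, Function('Y')(0, 22)) = Add(209, Mul(4, 0)) = Add(209, 0) = 209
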